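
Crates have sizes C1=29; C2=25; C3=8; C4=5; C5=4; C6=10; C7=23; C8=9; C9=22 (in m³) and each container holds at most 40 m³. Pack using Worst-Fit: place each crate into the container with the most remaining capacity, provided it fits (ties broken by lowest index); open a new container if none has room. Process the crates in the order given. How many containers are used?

4 containers

Put C1 (29 m³) in container 1; 11 m³ remain.
Put C2 (25 m³) in container 2; 15 m³ remain.
Put C3 (8 m³) in container 2; 7 m³ remain.
Put C4 (5 m³) in container 1; 6 m³ remain.
Put C5 (4 m³) in container 2; 3 m³ remain.
Put C6 (10 m³) in container 3; 30 m³ remain.
Put C7 (23 m³) in container 3; 7 m³ remain.
Put C8 (9 m³) in container 4; 31 m³ remain.
Put C9 (22 m³) in container 4; 9 m³ remain.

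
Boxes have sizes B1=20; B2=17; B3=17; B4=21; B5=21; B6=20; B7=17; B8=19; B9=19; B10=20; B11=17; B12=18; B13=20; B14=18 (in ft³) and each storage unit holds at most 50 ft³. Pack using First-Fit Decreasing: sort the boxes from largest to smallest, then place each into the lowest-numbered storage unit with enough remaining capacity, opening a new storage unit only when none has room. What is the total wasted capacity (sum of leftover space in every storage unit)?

Sorted descending: 21, 21, 20, 20, 20, 20, 19, 19, 18, 18, 17, 17, 17, 17.
Put 21 ft³ in storage unit 1; 29 ft³ remain.
Put 21 ft³ in storage unit 1; 8 ft³ remain.
Put 20 ft³ in storage unit 2; 30 ft³ remain.
Put 20 ft³ in storage unit 2; 10 ft³ remain.
Put 20 ft³ in storage unit 3; 30 ft³ remain.
Put 20 ft³ in storage unit 3; 10 ft³ remain.
Put 19 ft³ in storage unit 4; 31 ft³ remain.
Put 19 ft³ in storage unit 4; 12 ft³ remain.
Put 18 ft³ in storage unit 5; 32 ft³ remain.
Put 18 ft³ in storage unit 5; 14 ft³ remain.
Put 17 ft³ in storage unit 6; 33 ft³ remain.
Put 17 ft³ in storage unit 6; 16 ft³ remain.
Put 17 ft³ in storage unit 7; 33 ft³ remain.
Put 17 ft³ in storage unit 7; 16 ft³ remain.
7 storage units × 50 ft³ = 350 ft³; used 264 ft³; unused 86 ft³.

86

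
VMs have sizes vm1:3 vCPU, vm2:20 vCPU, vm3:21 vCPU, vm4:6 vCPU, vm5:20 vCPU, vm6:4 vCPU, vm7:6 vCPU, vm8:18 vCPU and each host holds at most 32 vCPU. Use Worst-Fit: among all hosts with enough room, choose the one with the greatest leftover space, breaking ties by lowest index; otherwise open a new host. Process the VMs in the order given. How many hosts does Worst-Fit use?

4

host 1: place vm1 (3 vCPU), 29 vCPU left
host 1: place vm2 (20 vCPU), 9 vCPU left
host 2: place vm3 (21 vCPU), 11 vCPU left
host 2: place vm4 (6 vCPU), 5 vCPU left
host 3: place vm5 (20 vCPU), 12 vCPU left
host 3: place vm6 (4 vCPU), 8 vCPU left
host 1: place vm7 (6 vCPU), 3 vCPU left
host 4: place vm8 (18 vCPU), 14 vCPU left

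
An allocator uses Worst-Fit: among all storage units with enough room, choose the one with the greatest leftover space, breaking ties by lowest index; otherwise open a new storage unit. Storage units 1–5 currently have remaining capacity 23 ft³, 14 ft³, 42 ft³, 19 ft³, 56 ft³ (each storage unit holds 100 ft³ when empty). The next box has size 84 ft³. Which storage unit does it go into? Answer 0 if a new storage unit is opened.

No storage unit has ≥ 84 ft³ free, so a new storage unit is opened.

0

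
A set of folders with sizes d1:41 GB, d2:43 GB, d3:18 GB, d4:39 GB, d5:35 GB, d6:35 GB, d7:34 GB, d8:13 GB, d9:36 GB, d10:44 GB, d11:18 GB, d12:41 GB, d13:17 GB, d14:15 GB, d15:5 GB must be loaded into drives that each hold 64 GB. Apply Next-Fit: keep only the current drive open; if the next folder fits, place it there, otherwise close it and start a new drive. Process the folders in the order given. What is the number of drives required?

10

drive 1: place d1 (41 GB), 23 GB left
drive 2: place d2 (43 GB), 21 GB left
drive 2: place d3 (18 GB), 3 GB left
drive 3: place d4 (39 GB), 25 GB left
drive 4: place d5 (35 GB), 29 GB left
drive 5: place d6 (35 GB), 29 GB left
drive 6: place d7 (34 GB), 30 GB left
drive 6: place d8 (13 GB), 17 GB left
drive 7: place d9 (36 GB), 28 GB left
drive 8: place d10 (44 GB), 20 GB left
drive 8: place d11 (18 GB), 2 GB left
drive 9: place d12 (41 GB), 23 GB left
drive 9: place d13 (17 GB), 6 GB left
drive 10: place d14 (15 GB), 49 GB left
drive 10: place d15 (5 GB), 44 GB left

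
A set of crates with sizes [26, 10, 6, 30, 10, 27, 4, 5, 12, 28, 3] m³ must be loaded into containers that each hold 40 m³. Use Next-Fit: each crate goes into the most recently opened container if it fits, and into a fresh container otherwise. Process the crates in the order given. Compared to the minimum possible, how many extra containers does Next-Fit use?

0

Next-Fit: [26,10] [6,30] [10,27] [4,5,12] [28,3] → 5 containers.
Total size 161 m³; any packing needs at least ⌈161/40⌉ = 5 containers.
So 5 is already optimal.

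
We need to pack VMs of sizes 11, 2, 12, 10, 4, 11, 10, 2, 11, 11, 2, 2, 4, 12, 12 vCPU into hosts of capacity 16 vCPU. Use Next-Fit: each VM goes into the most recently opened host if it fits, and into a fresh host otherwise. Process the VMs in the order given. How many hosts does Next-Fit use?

11 vCPU → host 1 (remaining 5 vCPU)
2 vCPU → host 1 (remaining 3 vCPU)
12 vCPU → host 2 (remaining 4 vCPU)
10 vCPU → host 3 (remaining 6 vCPU)
4 vCPU → host 3 (remaining 2 vCPU)
11 vCPU → host 4 (remaining 5 vCPU)
10 vCPU → host 5 (remaining 6 vCPU)
2 vCPU → host 5 (remaining 4 vCPU)
11 vCPU → host 6 (remaining 5 vCPU)
11 vCPU → host 7 (remaining 5 vCPU)
2 vCPU → host 7 (remaining 3 vCPU)
2 vCPU → host 7 (remaining 1 vCPU)
4 vCPU → host 8 (remaining 12 vCPU)
12 vCPU → host 8 (remaining 0 vCPU)
12 vCPU → host 9 (remaining 4 vCPU)
Final hosts: [11,2] [12] [10,4] [11] [10,2] [11] [11,2,2] [4,12] [12].

9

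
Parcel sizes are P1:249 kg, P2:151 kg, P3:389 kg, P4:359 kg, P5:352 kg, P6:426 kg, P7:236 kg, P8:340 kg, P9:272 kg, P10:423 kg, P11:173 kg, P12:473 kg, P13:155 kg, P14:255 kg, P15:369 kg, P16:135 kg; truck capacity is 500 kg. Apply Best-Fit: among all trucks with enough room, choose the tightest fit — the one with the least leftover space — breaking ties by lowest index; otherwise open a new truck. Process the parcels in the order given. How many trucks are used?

P1 (249 kg) → truck 1 (remaining 251 kg)
P2 (151 kg) → truck 1 (remaining 100 kg)
P3 (389 kg) → truck 2 (remaining 111 kg)
P4 (359 kg) → truck 3 (remaining 141 kg)
P5 (352 kg) → truck 4 (remaining 148 kg)
P6 (426 kg) → truck 5 (remaining 74 kg)
P7 (236 kg) → truck 6 (remaining 264 kg)
P8 (340 kg) → truck 7 (remaining 160 kg)
P9 (272 kg) → truck 8 (remaining 228 kg)
P10 (423 kg) → truck 9 (remaining 77 kg)
P11 (173 kg) → truck 8 (remaining 55 kg)
P12 (473 kg) → truck 10 (remaining 27 kg)
P13 (155 kg) → truck 7 (remaining 5 kg)
P14 (255 kg) → truck 6 (remaining 9 kg)
P15 (369 kg) → truck 11 (remaining 131 kg)
P16 (135 kg) → truck 3 (remaining 6 kg)
Final trucks: [249,151] [389] [359,135] [352] [426] [236,255] [340,155] [272,173] [423] [473] [369].

11 trucks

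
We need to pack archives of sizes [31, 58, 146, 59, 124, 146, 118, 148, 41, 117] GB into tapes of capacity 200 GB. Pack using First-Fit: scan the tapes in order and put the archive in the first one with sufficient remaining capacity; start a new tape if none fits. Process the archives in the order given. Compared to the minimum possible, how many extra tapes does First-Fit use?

1

First-Fit: [31,58,59,41] [146] [124] [146] [118] [148] [117] → 7 tapes.
6 archives exceed 100 GB (half the capacity), and no two of those can share a tape, so at least 6 tapes are needed.
An optimal packing achieves that bound: [148,41] [146,31] [146] [124,59] [118,58] [117] → 6 tapes.
Excess: 7 − 6 = 1.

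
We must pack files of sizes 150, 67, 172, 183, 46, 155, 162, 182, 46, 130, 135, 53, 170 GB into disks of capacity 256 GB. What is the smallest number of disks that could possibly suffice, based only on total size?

Total size = 150 + 67 + 172 + 183 + 46 + 155 + 162 + 182 + 46 + 130 + 135 + 53 + 170 = 1651 GB.
⌈1651 / 256⌉ = 7.

7 disks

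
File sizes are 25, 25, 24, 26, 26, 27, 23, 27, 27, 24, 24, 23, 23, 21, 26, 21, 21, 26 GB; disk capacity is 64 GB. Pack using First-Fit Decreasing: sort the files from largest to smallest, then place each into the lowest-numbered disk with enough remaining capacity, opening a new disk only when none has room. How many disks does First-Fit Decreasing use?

9

Sorted descending: 27, 27, 27, 26, 26, 26, 26, 25, 25, 24, 24, 24, 23, 23, 23, 21, 21, 21.
Put 27 GB in disk 1; 37 GB remain.
Put 27 GB in disk 1; 10 GB remain.
Put 27 GB in disk 2; 37 GB remain.
Put 26 GB in disk 2; 11 GB remain.
Put 26 GB in disk 3; 38 GB remain.
Put 26 GB in disk 3; 12 GB remain.
Put 26 GB in disk 4; 38 GB remain.
Put 25 GB in disk 4; 13 GB remain.
Put 25 GB in disk 5; 39 GB remain.
Put 24 GB in disk 5; 15 GB remain.
Put 24 GB in disk 6; 40 GB remain.
Put 24 GB in disk 6; 16 GB remain.
Put 23 GB in disk 7; 41 GB remain.
Put 23 GB in disk 7; 18 GB remain.
Put 23 GB in disk 8; 41 GB remain.
Put 21 GB in disk 8; 20 GB remain.
Put 21 GB in disk 9; 43 GB remain.
Put 21 GB in disk 9; 22 GB remain.
Final disks: [27,27] [27,26] [26,26] [26,25] [25,24] [24,24] [23,23] [23,21] [21,21].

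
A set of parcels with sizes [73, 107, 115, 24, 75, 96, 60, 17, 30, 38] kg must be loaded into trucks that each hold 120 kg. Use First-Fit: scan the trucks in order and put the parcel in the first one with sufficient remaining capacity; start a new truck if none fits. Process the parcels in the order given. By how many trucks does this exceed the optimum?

First-Fit: [73,24,17] [107] [115] [75,30] [96] [60,38] → 6 trucks.
Total size 635 kg; any packing needs at least ⌈635/120⌉ = 6 trucks.
So 6 is already optimal.

0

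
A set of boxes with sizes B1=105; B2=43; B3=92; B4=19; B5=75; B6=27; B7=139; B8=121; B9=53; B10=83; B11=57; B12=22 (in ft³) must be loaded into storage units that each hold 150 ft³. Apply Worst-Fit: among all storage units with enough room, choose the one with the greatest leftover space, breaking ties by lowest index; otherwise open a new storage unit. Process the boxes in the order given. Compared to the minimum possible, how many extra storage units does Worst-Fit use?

1

Worst-Fit: [105,43] [92,19] [75,27] [139] [121] [53,83] [57,22] → 7 storage units.
Total size 836 ft³; any packing needs at least ⌈836/150⌉ = 6 storage units.
An optimal packing achieves that bound: [139] [121,27] [105,43] [92,57] [83,53] [75,22,19] → 6 storage units.
Excess: 7 − 6 = 1.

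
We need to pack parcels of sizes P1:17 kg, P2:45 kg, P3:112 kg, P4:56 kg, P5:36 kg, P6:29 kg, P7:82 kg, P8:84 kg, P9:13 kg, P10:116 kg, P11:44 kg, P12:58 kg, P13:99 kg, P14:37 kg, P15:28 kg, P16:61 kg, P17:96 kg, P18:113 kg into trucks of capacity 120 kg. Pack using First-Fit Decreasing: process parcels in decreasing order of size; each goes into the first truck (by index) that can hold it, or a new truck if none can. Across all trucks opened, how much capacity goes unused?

Sorted descending: 116, 113, 112, 99, 96, 84, 82, 61, 58, 56, 45, 44, 37, 36, 29, 28, 17, 13.
116 kg → truck 1 (remaining 4 kg)
113 kg → truck 2 (remaining 7 kg)
112 kg → truck 3 (remaining 8 kg)
99 kg → truck 4 (remaining 21 kg)
96 kg → truck 5 (remaining 24 kg)
84 kg → truck 6 (remaining 36 kg)
82 kg → truck 7 (remaining 38 kg)
61 kg → truck 8 (remaining 59 kg)
58 kg → truck 8 (remaining 1 kg)
56 kg → truck 9 (remaining 64 kg)
45 kg → truck 9 (remaining 19 kg)
44 kg → truck 10 (remaining 76 kg)
37 kg → truck 7 (remaining 1 kg)
36 kg → truck 6 (remaining 0 kg)
29 kg → truck 10 (remaining 47 kg)
28 kg → truck 10 (remaining 19 kg)
17 kg → truck 4 (remaining 4 kg)
13 kg → truck 5 (remaining 11 kg)
10 trucks × 120 kg = 1200 kg; used 1126 kg; unused 74 kg.

74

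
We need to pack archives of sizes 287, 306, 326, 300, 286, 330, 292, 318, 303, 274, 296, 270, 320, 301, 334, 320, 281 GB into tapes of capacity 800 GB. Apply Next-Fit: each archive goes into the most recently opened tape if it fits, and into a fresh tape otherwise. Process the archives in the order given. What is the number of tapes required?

Put 287 GB in tape 1; 513 GB remain.
Put 306 GB in tape 1; 207 GB remain.
Put 326 GB in tape 2; 474 GB remain.
Put 300 GB in tape 2; 174 GB remain.
Put 286 GB in tape 3; 514 GB remain.
Put 330 GB in tape 3; 184 GB remain.
Put 292 GB in tape 4; 508 GB remain.
Put 318 GB in tape 4; 190 GB remain.
Put 303 GB in tape 5; 497 GB remain.
Put 274 GB in tape 5; 223 GB remain.
Put 296 GB in tape 6; 504 GB remain.
Put 270 GB in tape 6; 234 GB remain.
Put 320 GB in tape 7; 480 GB remain.
Put 301 GB in tape 7; 179 GB remain.
Put 334 GB in tape 8; 466 GB remain.
Put 320 GB in tape 8; 146 GB remain.
Put 281 GB in tape 9; 519 GB remain.
Final tapes: [287,306] [326,300] [286,330] [292,318] [303,274] [296,270] [320,301] [334,320] [281].

9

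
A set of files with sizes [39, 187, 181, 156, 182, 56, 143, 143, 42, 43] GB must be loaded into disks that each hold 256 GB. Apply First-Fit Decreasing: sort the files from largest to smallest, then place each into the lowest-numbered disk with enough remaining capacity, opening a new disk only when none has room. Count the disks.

Sorted descending: 187, 182, 181, 156, 143, 143, 56, 43, 42, 39.
187 GB → disk 1 (remaining 69 GB)
182 GB → disk 2 (remaining 74 GB)
181 GB → disk 3 (remaining 75 GB)
156 GB → disk 4 (remaining 100 GB)
143 GB → disk 5 (remaining 113 GB)
143 GB → disk 6 (remaining 113 GB)
56 GB → disk 1 (remaining 13 GB)
43 GB → disk 2 (remaining 31 GB)
42 GB → disk 3 (remaining 33 GB)
39 GB → disk 4 (remaining 61 GB)
Final disks: [187,56] [182,43] [181,42] [156,39] [143] [143].

6 disks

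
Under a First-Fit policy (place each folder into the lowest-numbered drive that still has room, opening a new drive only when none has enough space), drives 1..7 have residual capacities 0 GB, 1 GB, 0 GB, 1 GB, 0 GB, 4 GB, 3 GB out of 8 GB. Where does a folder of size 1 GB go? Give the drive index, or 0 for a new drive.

2

Drives with room: drive 2 (1 GB), drive 4 (1 GB), drive 6 (4 GB), drive 7 (3 GB).
The first with room is drive 2.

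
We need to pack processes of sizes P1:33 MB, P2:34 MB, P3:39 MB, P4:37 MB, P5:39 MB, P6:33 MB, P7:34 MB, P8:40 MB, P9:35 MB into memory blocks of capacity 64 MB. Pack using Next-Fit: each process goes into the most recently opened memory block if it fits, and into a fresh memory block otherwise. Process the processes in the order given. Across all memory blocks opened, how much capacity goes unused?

Put P1 (33 MB) in memory block 1; 31 MB remain.
Put P2 (34 MB) in memory block 2; 30 MB remain.
Put P3 (39 MB) in memory block 3; 25 MB remain.
Put P4 (37 MB) in memory block 4; 27 MB remain.
Put P5 (39 MB) in memory block 5; 25 MB remain.
Put P6 (33 MB) in memory block 6; 31 MB remain.
Put P7 (34 MB) in memory block 7; 30 MB remain.
Put P8 (40 MB) in memory block 8; 24 MB remain.
Put P9 (35 MB) in memory block 9; 29 MB remain.
9 memory blocks × 64 MB = 576 MB; used 324 MB; unused 252 MB.

252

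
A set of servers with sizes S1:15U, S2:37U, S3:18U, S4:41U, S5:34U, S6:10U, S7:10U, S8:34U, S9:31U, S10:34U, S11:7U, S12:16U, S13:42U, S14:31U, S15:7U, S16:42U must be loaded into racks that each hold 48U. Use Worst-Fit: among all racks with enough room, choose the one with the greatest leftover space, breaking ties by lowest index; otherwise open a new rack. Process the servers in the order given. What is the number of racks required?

S1 (15U) → rack 1 (remaining 33U)
S2 (37U) → rack 2 (remaining 11U)
S3 (18U) → rack 1 (remaining 15U)
S4 (41U) → rack 3 (remaining 7U)
S5 (34U) → rack 4 (remaining 14U)
S6 (10U) → rack 1 (remaining 5U)
S7 (10U) → rack 4 (remaining 4U)
S8 (34U) → rack 5 (remaining 14U)
S9 (31U) → rack 6 (remaining 17U)
S10 (34U) → rack 7 (remaining 14U)
S11 (7U) → rack 6 (remaining 10U)
S12 (16U) → rack 8 (remaining 32U)
S13 (42U) → rack 9 (remaining 6U)
S14 (31U) → rack 8 (remaining 1U)
S15 (7U) → rack 5 (remaining 7U)
S16 (42U) → rack 10 (remaining 6U)
Final racks: [15,18,10] [37] [41] [34,10] [34,7] [31,7] [34] [16,31] [42] [42].

10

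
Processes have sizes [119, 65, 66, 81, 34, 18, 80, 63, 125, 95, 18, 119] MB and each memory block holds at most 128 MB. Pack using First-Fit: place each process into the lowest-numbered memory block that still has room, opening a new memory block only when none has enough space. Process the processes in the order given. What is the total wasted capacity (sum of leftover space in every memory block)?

269

memory block 1: place 119 MB, 9 MB left
memory block 2: place 65 MB, 63 MB left
memory block 3: place 66 MB, 62 MB left
memory block 4: place 81 MB, 47 MB left
memory block 2: place 34 MB, 29 MB left
memory block 2: place 18 MB, 11 MB left
memory block 5: place 80 MB, 48 MB left
memory block 6: place 63 MB, 65 MB left
memory block 7: place 125 MB, 3 MB left
memory block 8: place 95 MB, 33 MB left
memory block 3: place 18 MB, 44 MB left
memory block 9: place 119 MB, 9 MB left
9 memory blocks × 128 MB = 1152 MB; used 883 MB; unused 269 MB.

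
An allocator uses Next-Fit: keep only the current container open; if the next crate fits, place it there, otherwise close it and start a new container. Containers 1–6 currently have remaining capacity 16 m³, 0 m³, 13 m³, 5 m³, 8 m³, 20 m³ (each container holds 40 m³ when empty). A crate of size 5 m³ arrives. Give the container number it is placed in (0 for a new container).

Next-Fit only looks at container 6, which has 20 m³ free.
5 m³ fits there.

6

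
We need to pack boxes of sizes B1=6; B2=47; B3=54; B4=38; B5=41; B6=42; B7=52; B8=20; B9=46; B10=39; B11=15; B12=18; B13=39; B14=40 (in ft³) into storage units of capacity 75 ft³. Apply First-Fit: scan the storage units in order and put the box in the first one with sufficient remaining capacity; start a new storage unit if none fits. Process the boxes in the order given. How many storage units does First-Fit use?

storage unit 1: place B1 (6 ft³), 69 ft³ left
storage unit 1: place B2 (47 ft³), 22 ft³ left
storage unit 2: place B3 (54 ft³), 21 ft³ left
storage unit 3: place B4 (38 ft³), 37 ft³ left
storage unit 4: place B5 (41 ft³), 34 ft³ left
storage unit 5: place B6 (42 ft³), 33 ft³ left
storage unit 6: place B7 (52 ft³), 23 ft³ left
storage unit 1: place B8 (20 ft³), 2 ft³ left
storage unit 7: place B9 (46 ft³), 29 ft³ left
storage unit 8: place B10 (39 ft³), 36 ft³ left
storage unit 2: place B11 (15 ft³), 6 ft³ left
storage unit 3: place B12 (18 ft³), 19 ft³ left
storage unit 9: place B13 (39 ft³), 36 ft³ left
storage unit 10: place B14 (40 ft³), 35 ft³ left
Final storage units: [6,47,20] [54,15] [38,18] [41] [42] [52] [46] [39] [39] [40].

10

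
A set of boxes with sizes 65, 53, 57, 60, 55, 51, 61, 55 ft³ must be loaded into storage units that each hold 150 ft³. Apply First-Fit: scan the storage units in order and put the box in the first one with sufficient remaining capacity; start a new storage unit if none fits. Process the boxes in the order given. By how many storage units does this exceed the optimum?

0

First-Fit: [65,53] [57,60] [55,51] [61,55] → 4 storage units.
Total size 457 ft³; any packing needs at least ⌈457/150⌉ = 4 storage units.
So 4 is already optimal.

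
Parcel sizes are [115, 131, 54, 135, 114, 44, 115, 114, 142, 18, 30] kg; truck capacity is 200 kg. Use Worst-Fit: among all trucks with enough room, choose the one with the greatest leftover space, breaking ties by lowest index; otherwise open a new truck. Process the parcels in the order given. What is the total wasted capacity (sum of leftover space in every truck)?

388

115 kg → truck 1 (remaining 85 kg)
131 kg → truck 2 (remaining 69 kg)
54 kg → truck 1 (remaining 31 kg)
135 kg → truck 3 (remaining 65 kg)
114 kg → truck 4 (remaining 86 kg)
44 kg → truck 4 (remaining 42 kg)
115 kg → truck 5 (remaining 85 kg)
114 kg → truck 6 (remaining 86 kg)
142 kg → truck 7 (remaining 58 kg)
18 kg → truck 6 (remaining 68 kg)
30 kg → truck 5 (remaining 55 kg)
7 trucks × 200 kg = 1400 kg; used 1012 kg; unused 388 kg.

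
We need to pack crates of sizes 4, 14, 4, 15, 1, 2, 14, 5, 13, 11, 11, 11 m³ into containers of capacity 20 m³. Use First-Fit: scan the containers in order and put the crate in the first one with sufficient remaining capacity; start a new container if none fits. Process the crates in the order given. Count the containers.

7

Put 4 m³ in container 1; 16 m³ remain.
Put 14 m³ in container 1; 2 m³ remain.
Put 4 m³ in container 2; 16 m³ remain.
Put 15 m³ in container 2; 1 m³ remain.
Put 1 m³ in container 1; 1 m³ remain.
Put 2 m³ in container 3; 18 m³ remain.
Put 14 m³ in container 3; 4 m³ remain.
Put 5 m³ in container 4; 15 m³ remain.
Put 13 m³ in container 4; 2 m³ remain.
Put 11 m³ in container 5; 9 m³ remain.
Put 11 m³ in container 6; 9 m³ remain.
Put 11 m³ in container 7; 9 m³ remain.
Final containers: [4,14,1] [4,15] [2,14] [5,13] [11] [11] [11].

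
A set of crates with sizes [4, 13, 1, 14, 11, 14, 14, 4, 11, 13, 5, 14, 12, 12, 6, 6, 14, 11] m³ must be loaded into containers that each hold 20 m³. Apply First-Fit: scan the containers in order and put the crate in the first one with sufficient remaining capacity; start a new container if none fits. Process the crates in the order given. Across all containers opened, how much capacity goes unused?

container 1: place 4 m³, 16 m³ left
container 1: place 13 m³, 3 m³ left
container 1: place 1 m³, 2 m³ left
container 2: place 14 m³, 6 m³ left
container 3: place 11 m³, 9 m³ left
container 4: place 14 m³, 6 m³ left
container 5: place 14 m³, 6 m³ left
container 2: place 4 m³, 2 m³ left
container 6: place 11 m³, 9 m³ left
container 7: place 13 m³, 7 m³ left
container 3: place 5 m³, 4 m³ left
container 8: place 14 m³, 6 m³ left
container 9: place 12 m³, 8 m³ left
container 10: place 12 m³, 8 m³ left
container 4: place 6 m³, 0 m³ left
container 5: place 6 m³, 0 m³ left
container 11: place 14 m³, 6 m³ left
container 12: place 11 m³, 9 m³ left
12 containers × 20 m³ = 240 m³; used 179 m³; unused 61 m³.

61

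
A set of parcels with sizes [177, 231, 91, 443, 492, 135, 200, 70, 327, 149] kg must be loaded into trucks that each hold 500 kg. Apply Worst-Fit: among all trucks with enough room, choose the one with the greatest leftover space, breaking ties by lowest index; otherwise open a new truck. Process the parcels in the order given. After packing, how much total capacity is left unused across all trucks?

185

truck 1: place 177 kg, 323 kg left
truck 1: place 231 kg, 92 kg left
truck 1: place 91 kg, 1 kg left
truck 2: place 443 kg, 57 kg left
truck 3: place 492 kg, 8 kg left
truck 4: place 135 kg, 365 kg left
truck 4: place 200 kg, 165 kg left
truck 4: place 70 kg, 95 kg left
truck 5: place 327 kg, 173 kg left
truck 5: place 149 kg, 24 kg left
5 trucks × 500 kg = 2500 kg; used 2315 kg; unused 185 kg.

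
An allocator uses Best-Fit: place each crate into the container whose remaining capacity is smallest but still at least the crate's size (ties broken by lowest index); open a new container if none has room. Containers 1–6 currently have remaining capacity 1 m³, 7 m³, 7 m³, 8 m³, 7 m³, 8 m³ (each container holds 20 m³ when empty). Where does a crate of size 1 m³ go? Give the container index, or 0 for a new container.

Containers with room: container 1 (1 m³), container 2 (7 m³), container 3 (7 m³), container 4 (8 m³), container 5 (7 m³), container 6 (8 m³).
Tightest fit is container 1 with 1 m³ free.

1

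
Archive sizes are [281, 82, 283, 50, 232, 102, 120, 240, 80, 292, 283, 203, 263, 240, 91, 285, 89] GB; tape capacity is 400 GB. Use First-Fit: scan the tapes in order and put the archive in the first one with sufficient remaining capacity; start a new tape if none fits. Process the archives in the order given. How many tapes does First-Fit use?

Put 281 GB in tape 1; 119 GB remain.
Put 82 GB in tape 1; 37 GB remain.
Put 283 GB in tape 2; 117 GB remain.
Put 50 GB in tape 2; 67 GB remain.
Put 232 GB in tape 3; 168 GB remain.
Put 102 GB in tape 3; 66 GB remain.
Put 120 GB in tape 4; 280 GB remain.
Put 240 GB in tape 4; 40 GB remain.
Put 80 GB in tape 5; 320 GB remain.
Put 292 GB in tape 5; 28 GB remain.
Put 283 GB in tape 6; 117 GB remain.
Put 203 GB in tape 7; 197 GB remain.
Put 263 GB in tape 8; 137 GB remain.
Put 240 GB in tape 9; 160 GB remain.
Put 91 GB in tape 6; 26 GB remain.
Put 285 GB in tape 10; 115 GB remain.
Put 89 GB in tape 7; 108 GB remain.
Final tapes: [281,82] [283,50] [232,102] [120,240] [80,292] [283,91] [203,89] [263] [240] [285].

10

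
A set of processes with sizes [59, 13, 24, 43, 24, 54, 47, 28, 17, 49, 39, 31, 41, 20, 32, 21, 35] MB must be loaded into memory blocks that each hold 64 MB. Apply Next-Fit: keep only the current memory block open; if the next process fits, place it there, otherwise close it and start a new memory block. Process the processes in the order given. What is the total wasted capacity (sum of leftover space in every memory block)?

memory block 1: place 59 MB, 5 MB left
memory block 2: place 13 MB, 51 MB left
memory block 2: place 24 MB, 27 MB left
memory block 3: place 43 MB, 21 MB left
memory block 4: place 24 MB, 40 MB left
memory block 5: place 54 MB, 10 MB left
memory block 6: place 47 MB, 17 MB left
memory block 7: place 28 MB, 36 MB left
memory block 7: place 17 MB, 19 MB left
memory block 8: place 49 MB, 15 MB left
memory block 9: place 39 MB, 25 MB left
memory block 10: place 31 MB, 33 MB left
memory block 11: place 41 MB, 23 MB left
memory block 11: place 20 MB, 3 MB left
memory block 12: place 32 MB, 32 MB left
memory block 12: place 21 MB, 11 MB left
memory block 13: place 35 MB, 29 MB left
13 memory blocks × 64 MB = 832 MB; used 577 MB; unused 255 MB.

255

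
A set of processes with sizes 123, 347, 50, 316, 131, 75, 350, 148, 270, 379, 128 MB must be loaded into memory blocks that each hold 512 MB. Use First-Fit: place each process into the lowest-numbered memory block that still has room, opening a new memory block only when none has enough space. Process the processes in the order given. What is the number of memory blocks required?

memory block 1: place 123 MB, 389 MB left
memory block 1: place 347 MB, 42 MB left
memory block 2: place 50 MB, 462 MB left
memory block 2: place 316 MB, 146 MB left
memory block 2: place 131 MB, 15 MB left
memory block 3: place 75 MB, 437 MB left
memory block 3: place 350 MB, 87 MB left
memory block 4: place 148 MB, 364 MB left
memory block 4: place 270 MB, 94 MB left
memory block 5: place 379 MB, 133 MB left
memory block 5: place 128 MB, 5 MB left

5 memory blocks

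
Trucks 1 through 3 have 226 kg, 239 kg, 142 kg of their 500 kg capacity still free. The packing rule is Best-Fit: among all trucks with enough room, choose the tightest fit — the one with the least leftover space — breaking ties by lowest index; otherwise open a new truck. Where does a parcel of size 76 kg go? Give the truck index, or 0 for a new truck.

3

Trucks with room: truck 1 (226 kg), truck 2 (239 kg), truck 3 (142 kg).
Tightest fit is truck 3 with 142 kg free.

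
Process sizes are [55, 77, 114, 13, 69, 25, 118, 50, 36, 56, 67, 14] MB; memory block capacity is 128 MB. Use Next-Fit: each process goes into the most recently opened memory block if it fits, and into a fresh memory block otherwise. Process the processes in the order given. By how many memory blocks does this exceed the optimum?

2

Next-Fit: [55] [77] [114,13] [69,25] [118] [50,36] [56,67] [14] → 8 memory blocks.
Total size 694 MB; any packing needs at least ⌈694/128⌉ = 6 memory blocks.
An optimal packing achieves that bound: [118] [114,14] [77,50] [69,56] [67,55] [36,25,13] → 6 memory blocks.
Excess: 8 − 6 = 2.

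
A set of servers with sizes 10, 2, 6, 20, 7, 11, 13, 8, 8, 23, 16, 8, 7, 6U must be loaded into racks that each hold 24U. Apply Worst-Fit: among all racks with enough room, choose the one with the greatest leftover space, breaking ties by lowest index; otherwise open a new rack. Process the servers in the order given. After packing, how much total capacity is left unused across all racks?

23

rack 1: place 10U, 14U left
rack 1: place 2U, 12U left
rack 1: place 6U, 6U left
rack 2: place 20U, 4U left
rack 3: place 7U, 17U left
rack 3: place 11U, 6U left
rack 4: place 13U, 11U left
rack 4: place 8U, 3U left
rack 5: place 8U, 16U left
rack 6: place 23U, 1U left
rack 5: place 16U, 0U left
rack 7: place 8U, 16U left
rack 7: place 7U, 9U left
rack 7: place 6U, 3U left
7 racks × 24U = 168U; used 145U; unused 23U.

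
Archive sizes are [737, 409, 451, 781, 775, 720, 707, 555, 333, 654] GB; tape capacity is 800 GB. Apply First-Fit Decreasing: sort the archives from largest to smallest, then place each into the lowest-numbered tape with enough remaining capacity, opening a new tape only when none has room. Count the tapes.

9

Sorted descending: 781, 775, 737, 720, 707, 654, 555, 451, 409, 333.
tape 1: place 781 GB, 19 GB left
tape 2: place 775 GB, 25 GB left
tape 3: place 737 GB, 63 GB left
tape 4: place 720 GB, 80 GB left
tape 5: place 707 GB, 93 GB left
tape 6: place 654 GB, 146 GB left
tape 7: place 555 GB, 245 GB left
tape 8: place 451 GB, 349 GB left
tape 9: place 409 GB, 391 GB left
tape 8: place 333 GB, 16 GB left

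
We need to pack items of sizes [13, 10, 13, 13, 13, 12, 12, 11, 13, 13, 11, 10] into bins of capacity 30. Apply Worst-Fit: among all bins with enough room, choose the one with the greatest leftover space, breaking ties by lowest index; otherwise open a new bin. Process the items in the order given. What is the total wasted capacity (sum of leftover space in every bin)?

bin 1: place 13, 17 left
bin 1: place 10, 7 left
bin 2: place 13, 17 left
bin 2: place 13, 4 left
bin 3: place 13, 17 left
bin 3: place 12, 5 left
bin 4: place 12, 18 left
bin 4: place 11, 7 left
bin 5: place 13, 17 left
bin 5: place 13, 4 left
bin 6: place 11, 19 left
bin 6: place 10, 9 left
6 bins × 30 = 180; used 144; unused 36.

36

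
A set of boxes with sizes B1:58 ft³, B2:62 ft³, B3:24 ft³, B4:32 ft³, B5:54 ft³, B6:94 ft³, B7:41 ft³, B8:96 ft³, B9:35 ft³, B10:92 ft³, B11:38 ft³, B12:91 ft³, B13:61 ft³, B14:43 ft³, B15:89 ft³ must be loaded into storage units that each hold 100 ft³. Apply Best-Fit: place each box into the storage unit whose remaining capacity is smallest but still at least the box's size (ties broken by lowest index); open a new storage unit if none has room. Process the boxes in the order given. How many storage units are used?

Put B1 (58 ft³) in storage unit 1; 42 ft³ remain.
Put B2 (62 ft³) in storage unit 2; 38 ft³ remain.
Put B3 (24 ft³) in storage unit 2; 14 ft³ remain.
Put B4 (32 ft³) in storage unit 1; 10 ft³ remain.
Put B5 (54 ft³) in storage unit 3; 46 ft³ remain.
Put B6 (94 ft³) in storage unit 4; 6 ft³ remain.
Put B7 (41 ft³) in storage unit 3; 5 ft³ remain.
Put B8 (96 ft³) in storage unit 5; 4 ft³ remain.
Put B9 (35 ft³) in storage unit 6; 65 ft³ remain.
Put B10 (92 ft³) in storage unit 7; 8 ft³ remain.
Put B11 (38 ft³) in storage unit 6; 27 ft³ remain.
Put B12 (91 ft³) in storage unit 8; 9 ft³ remain.
Put B13 (61 ft³) in storage unit 9; 39 ft³ remain.
Put B14 (43 ft³) in storage unit 10; 57 ft³ remain.
Put B15 (89 ft³) in storage unit 11; 11 ft³ remain.

11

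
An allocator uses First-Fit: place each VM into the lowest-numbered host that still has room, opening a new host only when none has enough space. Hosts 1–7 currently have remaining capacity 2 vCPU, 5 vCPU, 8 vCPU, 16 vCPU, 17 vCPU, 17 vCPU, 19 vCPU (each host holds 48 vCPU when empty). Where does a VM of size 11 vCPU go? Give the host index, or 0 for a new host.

Hosts with room: host 4 (16 vCPU), host 5 (17 vCPU), host 6 (17 vCPU), host 7 (19 vCPU).
The first with room is host 4.

4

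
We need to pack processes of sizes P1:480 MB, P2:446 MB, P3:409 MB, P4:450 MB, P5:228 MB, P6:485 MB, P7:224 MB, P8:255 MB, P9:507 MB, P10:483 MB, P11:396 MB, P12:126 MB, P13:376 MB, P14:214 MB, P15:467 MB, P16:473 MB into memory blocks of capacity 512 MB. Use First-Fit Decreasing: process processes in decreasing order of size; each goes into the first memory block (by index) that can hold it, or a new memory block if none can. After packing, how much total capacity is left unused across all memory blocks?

637

Sorted descending: 507, 485, 483, 480, 473, 467, 450, 446, 409, 396, 376, 255, 228, 224, 214, 126.
507 MB → memory block 1 (remaining 5 MB)
485 MB → memory block 2 (remaining 27 MB)
483 MB → memory block 3 (remaining 29 MB)
480 MB → memory block 4 (remaining 32 MB)
473 MB → memory block 5 (remaining 39 MB)
467 MB → memory block 6 (remaining 45 MB)
450 MB → memory block 7 (remaining 62 MB)
446 MB → memory block 8 (remaining 66 MB)
409 MB → memory block 9 (remaining 103 MB)
396 MB → memory block 10 (remaining 116 MB)
376 MB → memory block 11 (remaining 136 MB)
255 MB → memory block 12 (remaining 257 MB)
228 MB → memory block 12 (remaining 29 MB)
224 MB → memory block 13 (remaining 288 MB)
214 MB → memory block 13 (remaining 74 MB)
126 MB → memory block 11 (remaining 10 MB)
13 memory blocks × 512 MB = 6656 MB; used 6019 MB; unused 637 MB.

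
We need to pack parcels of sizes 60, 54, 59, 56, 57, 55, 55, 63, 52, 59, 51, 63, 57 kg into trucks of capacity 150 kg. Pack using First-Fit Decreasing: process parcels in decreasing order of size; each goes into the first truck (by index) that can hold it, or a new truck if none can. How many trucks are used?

Sorted descending: 63, 63, 60, 59, 59, 57, 57, 56, 55, 55, 54, 52, 51.
truck 1: place 63 kg, 87 kg left
truck 1: place 63 kg, 24 kg left
truck 2: place 60 kg, 90 kg left
truck 2: place 59 kg, 31 kg left
truck 3: place 59 kg, 91 kg left
truck 3: place 57 kg, 34 kg left
truck 4: place 57 kg, 93 kg left
truck 4: place 56 kg, 37 kg left
truck 5: place 55 kg, 95 kg left
truck 5: place 55 kg, 40 kg left
truck 6: place 54 kg, 96 kg left
truck 6: place 52 kg, 44 kg left
truck 7: place 51 kg, 99 kg left
Final trucks: [63,63] [60,59] [59,57] [57,56] [55,55] [54,52] [51].

7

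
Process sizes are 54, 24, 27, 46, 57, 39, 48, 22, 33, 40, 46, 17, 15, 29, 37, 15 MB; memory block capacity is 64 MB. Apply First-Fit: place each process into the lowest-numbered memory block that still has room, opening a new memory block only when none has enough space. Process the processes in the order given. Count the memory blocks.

10 memory blocks

memory block 1: place 54 MB, 10 MB left
memory block 2: place 24 MB, 40 MB left
memory block 2: place 27 MB, 13 MB left
memory block 3: place 46 MB, 18 MB left
memory block 4: place 57 MB, 7 MB left
memory block 5: place 39 MB, 25 MB left
memory block 6: place 48 MB, 16 MB left
memory block 5: place 22 MB, 3 MB left
memory block 7: place 33 MB, 31 MB left
memory block 8: place 40 MB, 24 MB left
memory block 9: place 46 MB, 18 MB left
memory block 3: place 17 MB, 1 MB left
memory block 6: place 15 MB, 1 MB left
memory block 7: place 29 MB, 2 MB left
memory block 10: place 37 MB, 27 MB left
memory block 8: place 15 MB, 9 MB left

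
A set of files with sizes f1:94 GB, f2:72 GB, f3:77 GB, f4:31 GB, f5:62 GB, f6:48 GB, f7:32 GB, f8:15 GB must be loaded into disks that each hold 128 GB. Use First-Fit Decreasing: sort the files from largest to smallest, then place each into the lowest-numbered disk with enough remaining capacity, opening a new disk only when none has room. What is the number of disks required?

4 disks

Sorted descending: 94, 77, 72, 62, 48, 32, 31, 15.
94 GB → disk 1 (remaining 34 GB)
77 GB → disk 2 (remaining 51 GB)
72 GB → disk 3 (remaining 56 GB)
62 GB → disk 4 (remaining 66 GB)
48 GB → disk 2 (remaining 3 GB)
32 GB → disk 1 (remaining 2 GB)
31 GB → disk 3 (remaining 25 GB)
15 GB → disk 3 (remaining 10 GB)
Final disks: [94,32] [77,48] [72,31,15] [62].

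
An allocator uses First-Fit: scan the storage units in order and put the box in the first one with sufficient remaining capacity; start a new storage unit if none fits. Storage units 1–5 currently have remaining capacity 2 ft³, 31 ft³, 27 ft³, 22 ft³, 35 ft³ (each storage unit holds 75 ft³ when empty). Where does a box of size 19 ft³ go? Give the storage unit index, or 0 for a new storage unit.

Storage units with room: storage unit 2 (31 ft³), storage unit 3 (27 ft³), storage unit 4 (22 ft³), storage unit 5 (35 ft³).
The first with room is storage unit 2.

2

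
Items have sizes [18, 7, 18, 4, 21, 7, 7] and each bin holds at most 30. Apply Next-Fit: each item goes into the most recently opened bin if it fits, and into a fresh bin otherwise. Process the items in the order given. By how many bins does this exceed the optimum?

1

Next-Fit: [18,7] [18,4] [21,7] [7] → 4 bins.
Total size 82; any packing needs at least ⌈82/30⌉ = 3 bins.
An optimal packing achieves that bound: [21,7] [18,7,4] [18,7] → 3 bins.
Excess: 4 − 3 = 1.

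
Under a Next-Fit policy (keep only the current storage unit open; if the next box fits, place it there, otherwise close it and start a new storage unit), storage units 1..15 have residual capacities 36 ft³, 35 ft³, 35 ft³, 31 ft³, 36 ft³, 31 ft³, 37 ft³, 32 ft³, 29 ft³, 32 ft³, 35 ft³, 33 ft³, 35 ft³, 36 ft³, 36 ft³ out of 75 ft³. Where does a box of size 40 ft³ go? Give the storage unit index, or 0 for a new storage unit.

0

Next-Fit only looks at storage unit 15, which has 36 ft³ free.
40 ft³ does not fit, so a new storage unit is opened.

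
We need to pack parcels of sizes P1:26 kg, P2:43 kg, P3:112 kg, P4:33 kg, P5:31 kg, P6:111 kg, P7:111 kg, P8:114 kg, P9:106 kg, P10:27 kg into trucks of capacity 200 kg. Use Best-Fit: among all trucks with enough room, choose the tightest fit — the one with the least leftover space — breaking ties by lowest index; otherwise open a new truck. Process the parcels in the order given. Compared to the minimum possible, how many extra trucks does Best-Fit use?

0

Best-Fit: [26,43,112] [33,31,111] [111] [114,27] [106] → 5 trucks.
5 parcels exceed 100 kg (half the capacity), and no two of those can share a truck, so at least 5 trucks are needed.
So 5 is already optimal.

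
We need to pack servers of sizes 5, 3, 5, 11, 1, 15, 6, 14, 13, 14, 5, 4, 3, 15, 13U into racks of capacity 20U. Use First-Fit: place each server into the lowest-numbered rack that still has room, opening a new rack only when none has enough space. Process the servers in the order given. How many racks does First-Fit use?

8

Put 5U in rack 1; 15U remain.
Put 3U in rack 1; 12U remain.
Put 5U in rack 1; 7U remain.
Put 11U in rack 2; 9U remain.
Put 1U in rack 1; 6U remain.
Put 15U in rack 3; 5U remain.
Put 6U in rack 1; 0U remain.
Put 14U in rack 4; 6U remain.
Put 13U in rack 5; 7U remain.
Put 14U in rack 6; 6U remain.
Put 5U in rack 2; 4U remain.
Put 4U in rack 2; 0U remain.
Put 3U in rack 3; 2U remain.
Put 15U in rack 7; 5U remain.
Put 13U in rack 8; 7U remain.
Final racks: [5,3,5,1,6] [11,5,4] [15,3] [14] [13] [14] [15] [13].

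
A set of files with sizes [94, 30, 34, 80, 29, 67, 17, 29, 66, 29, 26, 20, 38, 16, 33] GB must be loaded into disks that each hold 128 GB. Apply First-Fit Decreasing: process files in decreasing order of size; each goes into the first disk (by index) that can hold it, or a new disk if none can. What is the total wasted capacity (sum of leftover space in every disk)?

Sorted descending: 94, 80, 67, 66, 38, 34, 33, 30, 29, 29, 29, 26, 20, 17, 16.
disk 1: place 94 GB, 34 GB left
disk 2: place 80 GB, 48 GB left
disk 3: place 67 GB, 61 GB left
disk 4: place 66 GB, 62 GB left
disk 2: place 38 GB, 10 GB left
disk 1: place 34 GB, 0 GB left
disk 3: place 33 GB, 28 GB left
disk 4: place 30 GB, 32 GB left
disk 4: place 29 GB, 3 GB left
disk 5: place 29 GB, 99 GB left
disk 5: place 29 GB, 70 GB left
disk 3: place 26 GB, 2 GB left
disk 5: place 20 GB, 50 GB left
disk 5: place 17 GB, 33 GB left
disk 5: place 16 GB, 17 GB left
5 disks × 128 GB = 640 GB; used 608 GB; unused 32 GB.

32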